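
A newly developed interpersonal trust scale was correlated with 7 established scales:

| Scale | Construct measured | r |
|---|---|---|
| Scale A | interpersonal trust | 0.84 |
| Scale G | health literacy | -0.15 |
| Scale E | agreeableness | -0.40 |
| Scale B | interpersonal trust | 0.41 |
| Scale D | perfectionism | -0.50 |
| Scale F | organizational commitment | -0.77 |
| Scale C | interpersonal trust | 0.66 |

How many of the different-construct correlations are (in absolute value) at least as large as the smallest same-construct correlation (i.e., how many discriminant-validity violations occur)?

Convergent (same construct = interpersonal trust): Scale A, Scale B, Scale C.
Smallest convergent = 0.41. Discriminant |r|: 0.15, 0.40, 0.50, 0.77; count ≥ 0.41 → 2.

2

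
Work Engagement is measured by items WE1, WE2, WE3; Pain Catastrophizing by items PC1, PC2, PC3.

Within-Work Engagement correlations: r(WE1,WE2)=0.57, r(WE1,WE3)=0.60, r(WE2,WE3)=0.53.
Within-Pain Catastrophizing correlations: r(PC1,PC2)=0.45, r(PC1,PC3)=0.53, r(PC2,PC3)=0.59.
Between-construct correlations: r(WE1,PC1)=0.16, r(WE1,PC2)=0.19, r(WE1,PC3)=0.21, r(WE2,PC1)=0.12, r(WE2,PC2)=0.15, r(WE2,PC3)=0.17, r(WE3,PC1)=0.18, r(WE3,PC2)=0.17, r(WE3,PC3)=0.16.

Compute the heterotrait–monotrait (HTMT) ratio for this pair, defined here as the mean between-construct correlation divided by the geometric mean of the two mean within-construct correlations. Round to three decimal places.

0.308

Mean heterotrait r = 1.51/9 = 0.1678.
Mean within-WE = 1.70/3 = 0.5667; mean within-PC = 1.57/3 = 0.5233.
Geometric mean = √(0.5667 × 0.5233) = 0.5446.
HTMT = 0.1678 / 0.5446 = 0.308.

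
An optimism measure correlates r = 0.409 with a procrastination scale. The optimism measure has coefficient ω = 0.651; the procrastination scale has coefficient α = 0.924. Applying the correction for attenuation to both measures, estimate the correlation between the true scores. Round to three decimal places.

0.527

r_true = r_obs / √(r_xx · r_yy) = 0.409 / √(0.651 × 0.924) = 0.409 / √0.601524 = 0.409 / 0.7756 ≈ 0.527.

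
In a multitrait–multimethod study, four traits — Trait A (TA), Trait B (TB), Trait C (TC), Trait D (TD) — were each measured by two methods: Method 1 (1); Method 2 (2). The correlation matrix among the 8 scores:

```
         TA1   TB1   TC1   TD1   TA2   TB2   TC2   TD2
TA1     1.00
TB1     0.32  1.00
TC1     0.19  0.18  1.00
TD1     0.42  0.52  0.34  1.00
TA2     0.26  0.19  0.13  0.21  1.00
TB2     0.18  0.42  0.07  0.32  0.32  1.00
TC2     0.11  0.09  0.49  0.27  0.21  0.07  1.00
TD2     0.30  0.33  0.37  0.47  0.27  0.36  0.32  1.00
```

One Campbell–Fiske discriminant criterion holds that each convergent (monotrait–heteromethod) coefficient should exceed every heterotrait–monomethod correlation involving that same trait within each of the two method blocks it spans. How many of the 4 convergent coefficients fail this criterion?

3

Convergent coefficients and their comparison sets:
TA (methods 1·2): 0.26 vs {0.32, 0.32, 0.19, 0.21, 0.42, 0.27} → fail.
TB (methods 1·2): 0.42 vs {0.32, 0.32, 0.18, 0.07, 0.52, 0.36} → fail.
TC (methods 1·2): 0.49 vs {0.19, 0.21, 0.18, 0.07, 0.34, 0.32} → pass.
TD (methods 1·2): 0.47 vs {0.42, 0.27, 0.52, 0.36, 0.34, 0.32} → fail.
3 of 4 fail.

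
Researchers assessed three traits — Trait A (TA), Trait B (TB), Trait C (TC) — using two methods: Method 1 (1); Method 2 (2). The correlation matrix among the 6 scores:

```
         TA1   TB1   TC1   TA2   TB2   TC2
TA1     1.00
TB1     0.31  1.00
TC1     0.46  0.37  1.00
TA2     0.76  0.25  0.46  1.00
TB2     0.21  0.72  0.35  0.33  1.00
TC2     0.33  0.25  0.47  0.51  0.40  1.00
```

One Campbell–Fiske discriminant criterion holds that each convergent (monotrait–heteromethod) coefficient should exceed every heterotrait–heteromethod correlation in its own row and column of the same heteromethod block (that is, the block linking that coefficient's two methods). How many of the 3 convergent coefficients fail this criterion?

Checking each validity diagonal entry against its comparison values:
TA (methods 1·2): 0.76 vs {0.21, 0.25, 0.33, 0.46} → pass.
TB (methods 1·2): 0.72 vs {0.25, 0.21, 0.25, 0.35} → pass.
TC (methods 1·2): 0.47 vs {0.46, 0.33, 0.35, 0.25} → pass.
0 of 3 fail.

0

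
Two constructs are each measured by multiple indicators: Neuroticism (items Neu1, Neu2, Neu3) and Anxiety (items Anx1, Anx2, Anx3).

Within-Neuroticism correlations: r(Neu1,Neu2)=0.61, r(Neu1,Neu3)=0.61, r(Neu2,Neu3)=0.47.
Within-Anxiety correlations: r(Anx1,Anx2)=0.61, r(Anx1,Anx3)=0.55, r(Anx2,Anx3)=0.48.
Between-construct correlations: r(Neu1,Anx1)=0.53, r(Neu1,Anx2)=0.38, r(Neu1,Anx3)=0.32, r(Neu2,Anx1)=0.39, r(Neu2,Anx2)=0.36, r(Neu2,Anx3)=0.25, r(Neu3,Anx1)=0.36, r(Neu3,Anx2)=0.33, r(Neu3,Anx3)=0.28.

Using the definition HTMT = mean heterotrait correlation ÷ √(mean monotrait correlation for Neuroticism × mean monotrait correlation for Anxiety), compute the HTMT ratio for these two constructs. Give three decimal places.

Mean between = 3.20/9 = 0.3556.
Mean within-Neu = 1.69/3 = 0.5633; mean within-Anx = 1.64/3 = 0.5467.
Geometric mean = √(0.5633 × 0.5467) = 0.5549.
HTMT = 0.3556 / 0.5549 = 0.641.

0.641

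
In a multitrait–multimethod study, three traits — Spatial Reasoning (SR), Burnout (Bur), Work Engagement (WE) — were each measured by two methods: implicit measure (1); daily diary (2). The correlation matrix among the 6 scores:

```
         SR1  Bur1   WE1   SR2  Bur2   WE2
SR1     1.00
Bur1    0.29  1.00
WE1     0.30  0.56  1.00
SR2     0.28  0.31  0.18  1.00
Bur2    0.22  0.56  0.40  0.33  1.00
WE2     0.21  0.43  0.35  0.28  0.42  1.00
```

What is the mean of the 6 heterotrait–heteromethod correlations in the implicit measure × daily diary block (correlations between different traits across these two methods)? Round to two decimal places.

0.29

HTHM values (method 1 × method 2): 0.22, 0.21, 0.31, 0.43, 0.18, 0.40; mean = 1.75/6 = 0.29.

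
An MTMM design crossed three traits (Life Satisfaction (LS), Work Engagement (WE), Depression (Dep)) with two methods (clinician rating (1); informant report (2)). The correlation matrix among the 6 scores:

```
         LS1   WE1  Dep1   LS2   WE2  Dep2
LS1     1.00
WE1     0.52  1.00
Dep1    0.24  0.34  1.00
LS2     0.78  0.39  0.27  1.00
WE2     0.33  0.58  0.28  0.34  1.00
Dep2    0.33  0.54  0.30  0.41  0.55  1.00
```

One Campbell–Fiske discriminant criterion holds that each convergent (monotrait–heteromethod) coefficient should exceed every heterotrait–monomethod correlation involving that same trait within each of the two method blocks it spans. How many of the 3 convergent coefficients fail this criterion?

Each convergent coefficient versus the relevant comparison correlations:
LS (methods 1·2): 0.78 vs {0.52, 0.34, 0.24, 0.41} → pass.
WE (methods 1·2): 0.58 vs {0.52, 0.34, 0.34, 0.55} → pass.
Dep (methods 1·2): 0.30 vs {0.24, 0.41, 0.34, 0.55} → fail.
1 of 3 fail.

1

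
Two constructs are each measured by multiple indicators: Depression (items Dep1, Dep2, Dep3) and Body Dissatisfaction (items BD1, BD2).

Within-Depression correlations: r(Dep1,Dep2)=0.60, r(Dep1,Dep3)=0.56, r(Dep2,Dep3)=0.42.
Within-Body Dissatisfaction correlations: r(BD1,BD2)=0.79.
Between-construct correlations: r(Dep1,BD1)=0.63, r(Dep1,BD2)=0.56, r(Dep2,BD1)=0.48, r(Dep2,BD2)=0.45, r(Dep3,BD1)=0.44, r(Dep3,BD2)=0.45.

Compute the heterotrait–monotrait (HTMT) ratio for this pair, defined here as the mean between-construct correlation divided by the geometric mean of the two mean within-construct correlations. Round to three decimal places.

0.778

Mean heterotrait r = 3.01/6 = 0.5017.
Mean within-Dep = 1.58/3 = 0.5267; mean within-BD = 0.79/1 = 0.7900.
Geometric mean = √(0.5267 × 0.7900) = 0.6451.
HTMT = 0.5017 / 0.6451 = 0.778.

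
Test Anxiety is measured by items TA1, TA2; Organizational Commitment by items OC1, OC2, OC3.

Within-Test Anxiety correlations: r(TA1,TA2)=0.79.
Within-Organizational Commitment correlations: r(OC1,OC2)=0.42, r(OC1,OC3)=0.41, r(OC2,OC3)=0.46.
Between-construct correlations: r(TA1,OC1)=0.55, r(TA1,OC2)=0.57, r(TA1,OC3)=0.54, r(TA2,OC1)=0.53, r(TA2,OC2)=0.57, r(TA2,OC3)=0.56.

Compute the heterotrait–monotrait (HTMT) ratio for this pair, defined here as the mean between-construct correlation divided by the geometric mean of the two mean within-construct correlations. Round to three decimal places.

0.949

Mean heterotrait r = 3.32/6 = 0.5533.
Mean within-TA = 0.79/1 = 0.7900; mean within-OC = 1.29/3 = 0.4300.
Geometric mean = √(0.7900 × 0.4300) = 0.5828.
HTMT = 0.5533 / 0.5828 = 0.949.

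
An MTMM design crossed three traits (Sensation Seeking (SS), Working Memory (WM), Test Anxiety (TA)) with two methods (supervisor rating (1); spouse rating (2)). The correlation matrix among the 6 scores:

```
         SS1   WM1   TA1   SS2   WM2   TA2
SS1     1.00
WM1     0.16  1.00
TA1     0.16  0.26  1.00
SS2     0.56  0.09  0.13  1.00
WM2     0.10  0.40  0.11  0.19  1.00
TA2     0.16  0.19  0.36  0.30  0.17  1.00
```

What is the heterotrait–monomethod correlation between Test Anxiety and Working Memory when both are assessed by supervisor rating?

0.26

Different traits, same method: r(TA1, WM1) = 0.26.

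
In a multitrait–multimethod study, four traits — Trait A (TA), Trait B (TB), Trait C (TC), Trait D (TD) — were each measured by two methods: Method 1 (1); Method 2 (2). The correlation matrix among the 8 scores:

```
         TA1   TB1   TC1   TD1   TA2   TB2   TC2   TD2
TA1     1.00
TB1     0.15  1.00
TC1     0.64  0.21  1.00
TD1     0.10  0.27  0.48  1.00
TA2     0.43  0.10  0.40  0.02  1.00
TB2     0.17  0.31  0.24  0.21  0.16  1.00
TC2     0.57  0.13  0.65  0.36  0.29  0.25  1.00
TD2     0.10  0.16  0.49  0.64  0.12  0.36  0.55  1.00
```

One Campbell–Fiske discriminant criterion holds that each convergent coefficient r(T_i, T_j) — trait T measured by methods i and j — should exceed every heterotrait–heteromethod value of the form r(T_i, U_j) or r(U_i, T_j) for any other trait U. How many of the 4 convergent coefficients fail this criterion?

Each convergent coefficient versus the relevant comparison correlations:
TA (methods 1·2): 0.43 vs {0.17, 0.10, 0.57, 0.40, 0.10, 0.02} → fail.
TB (methods 1·2): 0.31 vs {0.10, 0.17, 0.13, 0.24, 0.16, 0.21} → pass.
TC (methods 1·2): 0.65 vs {0.40, 0.57, 0.24, 0.13, 0.49, 0.36} → pass.
TD (methods 1·2): 0.64 vs {0.02, 0.10, 0.21, 0.16, 0.36, 0.49} → pass.
1 of 4 fail.

1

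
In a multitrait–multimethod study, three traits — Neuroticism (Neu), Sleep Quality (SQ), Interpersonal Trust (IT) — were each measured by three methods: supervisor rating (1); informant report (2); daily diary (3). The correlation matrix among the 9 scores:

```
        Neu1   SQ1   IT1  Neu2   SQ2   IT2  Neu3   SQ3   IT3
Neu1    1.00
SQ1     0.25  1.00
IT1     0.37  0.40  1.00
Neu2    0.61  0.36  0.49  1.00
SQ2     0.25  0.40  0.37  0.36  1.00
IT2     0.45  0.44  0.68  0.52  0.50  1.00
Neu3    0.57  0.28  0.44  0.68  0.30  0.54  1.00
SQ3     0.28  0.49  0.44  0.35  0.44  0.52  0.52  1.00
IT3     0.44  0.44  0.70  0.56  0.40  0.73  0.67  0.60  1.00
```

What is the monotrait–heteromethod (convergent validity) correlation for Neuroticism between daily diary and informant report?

0.68

Same trait (Neu), different methods: r(Neu3, Neu2) = 0.68.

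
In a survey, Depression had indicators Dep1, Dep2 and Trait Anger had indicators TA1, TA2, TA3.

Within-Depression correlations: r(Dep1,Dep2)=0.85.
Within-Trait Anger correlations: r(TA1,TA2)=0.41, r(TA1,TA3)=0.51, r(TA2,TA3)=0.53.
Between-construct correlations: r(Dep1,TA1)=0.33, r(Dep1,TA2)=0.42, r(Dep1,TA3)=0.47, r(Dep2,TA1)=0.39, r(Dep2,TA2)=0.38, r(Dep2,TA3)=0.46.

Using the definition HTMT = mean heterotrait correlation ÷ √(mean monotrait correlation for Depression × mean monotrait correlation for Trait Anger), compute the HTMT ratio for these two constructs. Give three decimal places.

Mean heterotrait r = 2.45/6 = 0.4083.
Mean within-Dep = 0.85/1 = 0.8500; mean within-TA = 1.45/3 = 0.4833.
Geometric mean = √(0.8500 × 0.4833) = 0.6409.
HTMT = 0.4083 / 0.6409 = 0.637.

0.637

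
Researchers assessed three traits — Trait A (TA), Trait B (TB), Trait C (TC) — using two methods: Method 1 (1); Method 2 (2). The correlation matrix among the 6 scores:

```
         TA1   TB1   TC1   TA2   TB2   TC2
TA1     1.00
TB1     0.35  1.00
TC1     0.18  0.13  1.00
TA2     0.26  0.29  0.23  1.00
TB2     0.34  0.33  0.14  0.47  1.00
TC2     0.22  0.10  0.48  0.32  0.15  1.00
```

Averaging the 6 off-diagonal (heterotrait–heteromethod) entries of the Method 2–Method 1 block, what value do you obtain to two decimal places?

HTHM values (method 2 × method 1): 0.29, 0.23, 0.34, 0.14, 0.22, 0.10; mean = 1.32/6 = 0.22.

0.22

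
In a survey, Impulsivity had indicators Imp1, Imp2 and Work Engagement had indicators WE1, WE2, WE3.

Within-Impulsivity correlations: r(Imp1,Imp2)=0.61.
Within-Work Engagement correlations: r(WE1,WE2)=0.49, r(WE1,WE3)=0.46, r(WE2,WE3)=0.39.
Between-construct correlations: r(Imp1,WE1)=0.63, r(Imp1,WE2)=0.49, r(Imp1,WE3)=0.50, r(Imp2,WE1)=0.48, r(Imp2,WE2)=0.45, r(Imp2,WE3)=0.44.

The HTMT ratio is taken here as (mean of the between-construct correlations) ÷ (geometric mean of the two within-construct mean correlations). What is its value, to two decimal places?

0.95

Mean heterotrait r = 2.99/6 = 0.4983.
Mean within-Imp = 0.61/1 = 0.6100; mean within-WE = 1.34/3 = 0.4467.
Geometric mean = √(0.6100 × 0.4467) = 0.5220.
HTMT = 0.4983 / 0.5220 = 0.95.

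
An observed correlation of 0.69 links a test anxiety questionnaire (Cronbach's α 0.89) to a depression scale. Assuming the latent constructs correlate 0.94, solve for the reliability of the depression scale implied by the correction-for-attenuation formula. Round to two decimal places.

0.61

r_true = r_obs / √(r_xx · r_yy) ⇒ 0.94 = 0.69 / √(0.89 · r_yy).
√(0.89 · r_yy) = 0.69 / 0.94 = 0.7340; 0.89 · r_yy = 0.5388; r_yy = 0.5388 / 0.89 ≈ 0.61.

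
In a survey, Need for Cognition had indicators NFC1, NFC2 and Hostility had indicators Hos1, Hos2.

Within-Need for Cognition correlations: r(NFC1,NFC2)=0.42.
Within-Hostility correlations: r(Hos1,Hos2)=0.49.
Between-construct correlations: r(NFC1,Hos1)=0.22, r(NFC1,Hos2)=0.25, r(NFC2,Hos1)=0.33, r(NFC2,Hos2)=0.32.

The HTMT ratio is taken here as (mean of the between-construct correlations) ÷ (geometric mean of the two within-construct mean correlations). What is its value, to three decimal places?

0.617

Mean between = 1.12/4 = 0.2800.
Mean within-NFC = 0.42/1 = 0.4200; mean within-Hos = 0.49/1 = 0.4900.
Geometric mean = √(0.4200 × 0.4900) = 0.4537.
HTMT = 0.2800 / 0.4537 = 0.617.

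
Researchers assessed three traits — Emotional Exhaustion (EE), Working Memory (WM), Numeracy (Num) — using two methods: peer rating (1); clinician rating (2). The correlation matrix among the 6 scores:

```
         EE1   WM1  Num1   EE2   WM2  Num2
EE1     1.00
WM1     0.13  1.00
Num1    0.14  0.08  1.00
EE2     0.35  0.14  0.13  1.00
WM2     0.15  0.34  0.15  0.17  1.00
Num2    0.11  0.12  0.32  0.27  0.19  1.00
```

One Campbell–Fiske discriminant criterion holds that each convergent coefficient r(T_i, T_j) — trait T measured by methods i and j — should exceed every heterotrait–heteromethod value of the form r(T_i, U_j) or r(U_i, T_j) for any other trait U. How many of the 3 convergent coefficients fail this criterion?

0

Convergent coefficients and their comparison sets:
EE (methods 1·2): 0.35 vs {0.15, 0.14, 0.11, 0.13} → pass.
WM (methods 1·2): 0.34 vs {0.14, 0.15, 0.12, 0.15} → pass.
Num (methods 1·2): 0.32 vs {0.13, 0.11, 0.15, 0.12} → pass.
0 of 3 fail.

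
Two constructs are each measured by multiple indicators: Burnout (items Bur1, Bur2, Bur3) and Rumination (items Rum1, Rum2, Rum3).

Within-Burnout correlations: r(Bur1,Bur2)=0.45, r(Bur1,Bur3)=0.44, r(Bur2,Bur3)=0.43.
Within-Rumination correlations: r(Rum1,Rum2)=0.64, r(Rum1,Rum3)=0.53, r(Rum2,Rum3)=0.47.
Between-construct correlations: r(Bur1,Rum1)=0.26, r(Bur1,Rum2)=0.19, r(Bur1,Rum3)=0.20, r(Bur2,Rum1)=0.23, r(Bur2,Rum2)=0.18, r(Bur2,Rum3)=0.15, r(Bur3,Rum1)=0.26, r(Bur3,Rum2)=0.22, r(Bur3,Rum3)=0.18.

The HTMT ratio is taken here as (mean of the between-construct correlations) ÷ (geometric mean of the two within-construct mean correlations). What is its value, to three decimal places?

Between-construct mean = 1.87/9 = 0.2078.
Mean within-Bur = 1.32/3 = 0.4400; mean within-Rum = 1.64/3 = 0.5467.
Geometric mean = √(0.4400 × 0.5467) = 0.4905.
HTMT = 0.2078 / 0.4905 = 0.424.

0.424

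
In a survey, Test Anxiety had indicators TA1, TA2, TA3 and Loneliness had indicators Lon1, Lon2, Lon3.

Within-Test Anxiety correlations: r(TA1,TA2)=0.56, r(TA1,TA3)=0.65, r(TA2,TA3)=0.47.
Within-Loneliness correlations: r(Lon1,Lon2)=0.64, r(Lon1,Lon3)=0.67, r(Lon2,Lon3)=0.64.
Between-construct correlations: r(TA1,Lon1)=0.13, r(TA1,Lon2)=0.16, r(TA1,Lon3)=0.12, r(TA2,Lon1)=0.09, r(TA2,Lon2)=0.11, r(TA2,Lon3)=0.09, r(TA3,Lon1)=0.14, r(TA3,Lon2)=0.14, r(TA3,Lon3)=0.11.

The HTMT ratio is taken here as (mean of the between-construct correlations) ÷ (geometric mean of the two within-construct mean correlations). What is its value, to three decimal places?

0.201

Mean heterotrait r = 1.09/9 = 0.1211.
Mean within-TA = 1.68/3 = 0.5600; mean within-Lon = 1.95/3 = 0.6500.
Geometric mean = √(0.5600 × 0.6500) = 0.6033.
HTMT = 0.1211 / 0.6033 = 0.201.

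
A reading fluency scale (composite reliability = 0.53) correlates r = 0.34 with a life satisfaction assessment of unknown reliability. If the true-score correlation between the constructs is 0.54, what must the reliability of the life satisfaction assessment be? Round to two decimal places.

0.75

r_true = r_obs / √(r_xx · r_yy) ⇒ 0.54 = 0.34 / √(0.53 · r_yy).
√(0.53 · r_yy) = 0.34 / 0.54 = 0.6296; 0.53 · r_yy = 0.3964; r_yy = 0.3964 / 0.53 ≈ 0.75.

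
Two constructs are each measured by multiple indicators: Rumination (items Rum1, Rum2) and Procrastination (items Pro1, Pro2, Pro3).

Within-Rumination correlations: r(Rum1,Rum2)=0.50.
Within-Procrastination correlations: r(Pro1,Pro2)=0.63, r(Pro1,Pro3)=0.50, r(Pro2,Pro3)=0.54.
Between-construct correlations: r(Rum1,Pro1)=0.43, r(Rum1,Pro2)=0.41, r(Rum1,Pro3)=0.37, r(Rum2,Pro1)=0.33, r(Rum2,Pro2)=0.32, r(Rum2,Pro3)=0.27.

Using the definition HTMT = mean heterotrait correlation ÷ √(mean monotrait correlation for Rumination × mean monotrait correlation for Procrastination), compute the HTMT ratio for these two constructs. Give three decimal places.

0.673

Mean heterotrait r = 2.13/6 = 0.3550.
Mean within-Rum = 0.50/1 = 0.5000; mean within-Pro = 1.67/3 = 0.5567.
Geometric mean = √(0.5000 × 0.5567) = 0.5276.
HTMT = 0.3550 / 0.5276 = 0.673.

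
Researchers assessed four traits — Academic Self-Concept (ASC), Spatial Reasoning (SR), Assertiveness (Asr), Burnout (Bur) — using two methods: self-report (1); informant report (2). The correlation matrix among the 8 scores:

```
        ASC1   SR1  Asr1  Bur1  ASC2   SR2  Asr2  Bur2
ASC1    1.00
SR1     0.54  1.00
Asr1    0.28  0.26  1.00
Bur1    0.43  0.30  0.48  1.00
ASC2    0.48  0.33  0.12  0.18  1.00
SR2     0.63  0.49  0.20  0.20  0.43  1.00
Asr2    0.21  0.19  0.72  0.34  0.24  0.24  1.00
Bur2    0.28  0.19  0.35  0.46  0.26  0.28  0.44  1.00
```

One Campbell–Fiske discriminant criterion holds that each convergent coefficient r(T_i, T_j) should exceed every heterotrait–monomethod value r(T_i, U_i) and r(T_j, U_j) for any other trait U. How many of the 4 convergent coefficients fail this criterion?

Convergent coefficients and their comparison sets:
ASC (methods 1·2): 0.48 vs {0.54, 0.43, 0.28, 0.24, 0.43, 0.26} → fail.
SR (methods 1·2): 0.49 vs {0.54, 0.43, 0.26, 0.24, 0.30, 0.28} → fail.
Asr (methods 1·2): 0.72 vs {0.28, 0.24, 0.26, 0.24, 0.48, 0.44} → pass.
Bur (methods 1·2): 0.46 vs {0.43, 0.26, 0.30, 0.28, 0.48, 0.44} → fail.
3 of 4 fail.

3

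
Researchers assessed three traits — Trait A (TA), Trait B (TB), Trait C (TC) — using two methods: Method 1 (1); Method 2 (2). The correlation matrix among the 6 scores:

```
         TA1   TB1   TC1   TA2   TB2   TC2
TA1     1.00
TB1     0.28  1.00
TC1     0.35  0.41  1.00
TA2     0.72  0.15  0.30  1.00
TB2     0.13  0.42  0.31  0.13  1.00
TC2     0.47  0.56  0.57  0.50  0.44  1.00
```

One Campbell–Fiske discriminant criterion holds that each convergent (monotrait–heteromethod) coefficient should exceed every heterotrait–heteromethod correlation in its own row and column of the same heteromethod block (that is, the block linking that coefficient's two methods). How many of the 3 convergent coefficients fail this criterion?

Convergent coefficients and their comparison sets:
TA (methods 1·2): 0.72 vs {0.13, 0.15, 0.47, 0.30} → pass.
TB (methods 1·2): 0.42 vs {0.15, 0.13, 0.56, 0.31} → fail.
TC (methods 1·2): 0.57 vs {0.30, 0.47, 0.31, 0.56} → pass.
1 of 3 fail.

1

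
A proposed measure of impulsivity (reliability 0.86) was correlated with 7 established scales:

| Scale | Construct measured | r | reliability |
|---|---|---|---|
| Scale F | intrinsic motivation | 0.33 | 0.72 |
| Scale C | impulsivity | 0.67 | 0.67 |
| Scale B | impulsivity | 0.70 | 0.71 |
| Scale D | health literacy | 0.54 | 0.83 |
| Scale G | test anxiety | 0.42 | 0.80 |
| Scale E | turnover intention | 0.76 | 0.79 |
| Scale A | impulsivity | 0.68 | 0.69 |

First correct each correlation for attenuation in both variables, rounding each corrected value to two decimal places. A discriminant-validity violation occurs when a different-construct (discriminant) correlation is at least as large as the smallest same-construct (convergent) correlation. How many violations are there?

Disattenuated r (r / √(r_scale · r_new)):
  Scale F (disc): 0.33 / √(0.72·0.86) = 0.42
  Scale C (conv): 0.67 / √(0.67·0.86) = 0.88
  Scale B (conv): 0.70 / √(0.71·0.86) = 0.90
  Scale D (disc): 0.54 / √(0.83·0.86) = 0.64
  Scale G (disc): 0.42 / √(0.80·0.86) = 0.51
  Scale E (disc): 0.76 / √(0.79·0.86) = 0.92
  Scale A (conv): 0.68 / √(0.69·0.86) = 0.88
Smallest convergent = 0.88. Discriminant values: 0.42, 0.64, 0.51, 0.92; count ≥ 0.88 → 1.

1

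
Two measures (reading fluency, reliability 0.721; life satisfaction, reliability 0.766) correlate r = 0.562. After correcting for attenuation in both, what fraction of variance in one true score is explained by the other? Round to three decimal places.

Disattenuated r = 0.562 / √(0.721 × 0.766) = 0.562 / 0.7432 = 0.7562.
Shared true-score variance = 0.7562² = 0.5718 ≈ 0.572.

0.572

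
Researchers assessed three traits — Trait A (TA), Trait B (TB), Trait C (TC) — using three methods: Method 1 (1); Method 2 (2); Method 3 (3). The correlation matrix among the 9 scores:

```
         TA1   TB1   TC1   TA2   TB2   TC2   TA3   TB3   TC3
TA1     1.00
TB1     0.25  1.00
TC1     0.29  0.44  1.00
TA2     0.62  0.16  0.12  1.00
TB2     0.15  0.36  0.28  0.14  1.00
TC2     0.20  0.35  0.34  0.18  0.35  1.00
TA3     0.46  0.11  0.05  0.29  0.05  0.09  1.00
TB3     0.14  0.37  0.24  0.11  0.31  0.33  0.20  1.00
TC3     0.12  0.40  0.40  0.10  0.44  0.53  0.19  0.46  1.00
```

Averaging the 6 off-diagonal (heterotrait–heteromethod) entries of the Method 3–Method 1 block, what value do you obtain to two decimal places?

0.18

HTHM values (method 3 × method 1): 0.11, 0.05, 0.14, 0.24, 0.12, 0.40; mean = 1.06/6 = 0.18.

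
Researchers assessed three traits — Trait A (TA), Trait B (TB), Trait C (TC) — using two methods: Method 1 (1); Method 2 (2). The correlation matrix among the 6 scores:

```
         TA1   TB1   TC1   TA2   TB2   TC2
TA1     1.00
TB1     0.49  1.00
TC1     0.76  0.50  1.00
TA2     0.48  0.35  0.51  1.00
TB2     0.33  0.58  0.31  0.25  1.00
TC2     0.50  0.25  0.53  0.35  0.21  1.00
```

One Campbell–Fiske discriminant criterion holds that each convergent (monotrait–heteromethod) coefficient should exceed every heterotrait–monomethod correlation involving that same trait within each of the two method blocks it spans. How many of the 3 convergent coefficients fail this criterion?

2

Convergent coefficients and their comparison sets:
TA (methods 1·2): 0.48 vs {0.49, 0.25, 0.76, 0.35} → fail.
TB (methods 1·2): 0.58 vs {0.49, 0.25, 0.50, 0.21} → pass.
TC (methods 1·2): 0.53 vs {0.76, 0.35, 0.50, 0.21} → fail.
2 of 3 fail.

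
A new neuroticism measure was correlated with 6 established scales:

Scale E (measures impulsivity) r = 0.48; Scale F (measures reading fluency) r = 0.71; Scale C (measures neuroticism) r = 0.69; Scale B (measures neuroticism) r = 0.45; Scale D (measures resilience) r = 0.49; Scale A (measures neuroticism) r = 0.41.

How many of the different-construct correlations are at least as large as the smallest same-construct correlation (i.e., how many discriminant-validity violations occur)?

3

Convergent (same construct = neuroticism): Scale C, Scale B, Scale A.
Smallest convergent = 0.41. Discriminant values: 0.48, 0.71, 0.49; count ≥ 0.41 → 3.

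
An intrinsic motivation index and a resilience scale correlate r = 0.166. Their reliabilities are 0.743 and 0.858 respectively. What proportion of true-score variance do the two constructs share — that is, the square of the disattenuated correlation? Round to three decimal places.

0.043

Disattenuated r = 0.166 / √(0.743 × 0.858) = 0.166 / 0.7984 = 0.2079.
Shared true-score variance = 0.2079² = 0.0432 ≈ 0.043.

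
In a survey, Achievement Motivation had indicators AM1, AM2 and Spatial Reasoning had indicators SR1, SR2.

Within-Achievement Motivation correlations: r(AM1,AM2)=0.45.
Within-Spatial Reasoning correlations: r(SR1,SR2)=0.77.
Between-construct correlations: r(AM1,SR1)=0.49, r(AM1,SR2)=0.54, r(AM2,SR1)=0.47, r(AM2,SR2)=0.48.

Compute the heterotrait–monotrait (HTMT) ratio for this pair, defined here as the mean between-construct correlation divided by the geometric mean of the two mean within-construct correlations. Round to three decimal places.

Mean heterotrait r = 1.98/4 = 0.4950.
Mean within-AM = 0.45/1 = 0.4500; mean within-SR = 0.77/1 = 0.7700.
Geometric mean = √(0.4500 × 0.7700) = 0.5886.
HTMT = 0.4950 / 0.5886 = 0.841.

0.841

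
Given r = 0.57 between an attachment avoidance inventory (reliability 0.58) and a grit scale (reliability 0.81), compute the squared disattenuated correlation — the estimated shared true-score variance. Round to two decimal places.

Disattenuated r = 0.57 / √(0.58 × 0.81) = 0.57 / 0.6854 = 0.8316.
Shared true-score variance = 0.8316² = 0.6916 ≈ 0.69.

0.69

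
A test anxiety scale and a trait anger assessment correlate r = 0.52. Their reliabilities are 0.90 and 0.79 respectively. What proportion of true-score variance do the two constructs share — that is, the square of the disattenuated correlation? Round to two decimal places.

0.38

Disattenuated r = 0.52 / √(0.90 × 0.79) = 0.52 / 0.8432 = 0.6167.
Shared true-score variance = 0.6167² = 0.3803 ≈ 0.38.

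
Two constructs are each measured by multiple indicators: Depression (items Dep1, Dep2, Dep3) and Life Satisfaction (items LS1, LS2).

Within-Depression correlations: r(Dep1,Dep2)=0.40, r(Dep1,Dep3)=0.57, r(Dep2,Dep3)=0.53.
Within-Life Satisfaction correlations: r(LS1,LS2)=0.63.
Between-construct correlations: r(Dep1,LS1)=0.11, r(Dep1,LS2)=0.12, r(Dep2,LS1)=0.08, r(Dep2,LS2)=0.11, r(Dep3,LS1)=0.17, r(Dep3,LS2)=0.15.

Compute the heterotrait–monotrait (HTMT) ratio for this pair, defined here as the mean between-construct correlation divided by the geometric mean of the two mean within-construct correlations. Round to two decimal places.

Mean between = 0.74/6 = 0.1233.
Mean within-Dep = 1.50/3 = 0.5000; mean within-LS = 0.63/1 = 0.6300.
Geometric mean = √(0.5000 × 0.6300) = 0.5612.
HTMT = 0.1233 / 0.5612 = 0.22.

0.22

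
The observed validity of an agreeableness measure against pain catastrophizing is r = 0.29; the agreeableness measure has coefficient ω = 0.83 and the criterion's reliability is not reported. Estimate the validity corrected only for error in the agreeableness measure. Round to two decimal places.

0.32

Single correction: r_c = r_obs / √r_xx = 0.29 / √0.83 = 0.29 / 0.9110 ≈ 0.32.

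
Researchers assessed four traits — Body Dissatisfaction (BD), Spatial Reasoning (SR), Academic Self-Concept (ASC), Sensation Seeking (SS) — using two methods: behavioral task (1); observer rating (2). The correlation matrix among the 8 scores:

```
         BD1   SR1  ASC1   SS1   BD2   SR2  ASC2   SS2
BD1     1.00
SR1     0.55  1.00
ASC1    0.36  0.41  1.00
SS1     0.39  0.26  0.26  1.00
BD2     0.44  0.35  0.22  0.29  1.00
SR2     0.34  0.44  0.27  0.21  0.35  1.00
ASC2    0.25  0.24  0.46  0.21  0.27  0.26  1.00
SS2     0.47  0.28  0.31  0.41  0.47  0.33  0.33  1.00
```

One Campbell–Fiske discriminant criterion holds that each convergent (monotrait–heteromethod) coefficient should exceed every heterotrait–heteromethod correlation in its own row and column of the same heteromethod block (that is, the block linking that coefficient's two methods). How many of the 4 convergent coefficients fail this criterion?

2

Convergent coefficients and their comparison sets:
BD (methods 1·2): 0.44 vs {0.34, 0.35, 0.25, 0.22, 0.47, 0.29} → fail.
SR (methods 1·2): 0.44 vs {0.35, 0.34, 0.24, 0.27, 0.28, 0.21} → pass.
ASC (methods 1·2): 0.46 vs {0.22, 0.25, 0.27, 0.24, 0.31, 0.21} → pass.
SS (methods 1·2): 0.41 vs {0.29, 0.47, 0.21, 0.28, 0.21, 0.31} → fail.
2 of 4 fail.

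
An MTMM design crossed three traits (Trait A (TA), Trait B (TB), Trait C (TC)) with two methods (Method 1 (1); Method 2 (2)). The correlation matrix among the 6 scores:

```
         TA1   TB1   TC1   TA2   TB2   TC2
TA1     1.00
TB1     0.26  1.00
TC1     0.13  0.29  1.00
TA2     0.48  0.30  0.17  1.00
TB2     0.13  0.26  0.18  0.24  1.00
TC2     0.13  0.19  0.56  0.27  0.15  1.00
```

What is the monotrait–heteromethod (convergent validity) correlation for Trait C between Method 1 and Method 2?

Same trait (TC), different methods: r(TC1, TC2) = 0.56.

0.56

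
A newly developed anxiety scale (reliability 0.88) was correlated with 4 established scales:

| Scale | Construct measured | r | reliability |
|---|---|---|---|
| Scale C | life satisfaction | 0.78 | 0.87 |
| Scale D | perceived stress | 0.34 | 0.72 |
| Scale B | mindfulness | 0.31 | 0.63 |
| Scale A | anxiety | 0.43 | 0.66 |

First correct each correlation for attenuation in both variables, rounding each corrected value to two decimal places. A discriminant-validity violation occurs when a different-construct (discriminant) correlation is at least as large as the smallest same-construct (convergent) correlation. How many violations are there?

Disattenuated r (r / √(r_scale · r_new)):
  Scale C (disc): 0.78 / √(0.87·0.88) = 0.89
  Scale D (disc): 0.34 / √(0.72·0.88) = 0.43
  Scale B (disc): 0.31 / √(0.63·0.88) = 0.42
  Scale A (conv): 0.43 / √(0.66·0.88) = 0.56
Smallest convergent = 0.56. Discriminant values: 0.89, 0.43, 0.42; count ≥ 0.56 → 1.

1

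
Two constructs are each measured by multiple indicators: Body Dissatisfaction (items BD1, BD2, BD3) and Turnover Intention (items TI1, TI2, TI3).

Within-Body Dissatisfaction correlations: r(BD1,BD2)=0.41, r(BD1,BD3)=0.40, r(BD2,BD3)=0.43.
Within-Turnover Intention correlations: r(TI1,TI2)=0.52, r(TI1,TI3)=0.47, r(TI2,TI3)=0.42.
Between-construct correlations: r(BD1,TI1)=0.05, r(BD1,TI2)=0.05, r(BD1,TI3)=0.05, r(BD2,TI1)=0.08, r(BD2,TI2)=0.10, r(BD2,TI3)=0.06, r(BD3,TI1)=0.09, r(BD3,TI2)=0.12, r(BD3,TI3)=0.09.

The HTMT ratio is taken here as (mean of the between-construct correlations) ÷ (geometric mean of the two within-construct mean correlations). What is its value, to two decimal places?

0.17

Between-construct mean = 0.69/9 = 0.0767.
Mean within-BD = 1.24/3 = 0.4133; mean within-TI = 1.41/3 = 0.4700.
Geometric mean = √(0.4133 × 0.4700) = 0.4407.
HTMT = 0.0767 / 0.4407 = 0.17.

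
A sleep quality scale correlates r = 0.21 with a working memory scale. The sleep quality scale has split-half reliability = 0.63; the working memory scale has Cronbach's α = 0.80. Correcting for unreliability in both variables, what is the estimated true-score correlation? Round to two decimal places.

0.30

r_true = r_obs / √(r_xx · r_yy) = 0.21 / √(0.63 × 0.80) = 0.21 / √0.5040 = 0.21 / 0.7099 ≈ 0.30.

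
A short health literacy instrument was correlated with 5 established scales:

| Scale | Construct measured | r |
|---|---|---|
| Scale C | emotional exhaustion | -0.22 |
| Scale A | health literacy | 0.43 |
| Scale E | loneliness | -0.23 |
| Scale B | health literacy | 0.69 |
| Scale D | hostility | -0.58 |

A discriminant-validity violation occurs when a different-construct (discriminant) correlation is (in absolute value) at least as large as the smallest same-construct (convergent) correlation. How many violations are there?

Convergent (same construct = health literacy): Scale A, Scale B.
Smallest convergent = 0.43. Discriminant |r|: 0.22, 0.23, 0.58; count ≥ 0.43 → 1.

1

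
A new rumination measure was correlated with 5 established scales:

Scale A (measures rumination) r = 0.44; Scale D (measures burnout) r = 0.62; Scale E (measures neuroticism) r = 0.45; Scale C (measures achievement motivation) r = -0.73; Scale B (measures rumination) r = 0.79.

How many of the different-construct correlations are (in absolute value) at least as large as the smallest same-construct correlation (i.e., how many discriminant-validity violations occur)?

Convergent (same construct = rumination): Scale A, Scale B.
Smallest convergent = 0.44. Discriminant |r|: 0.62, 0.45, 0.73; count ≥ 0.44 → 3.

3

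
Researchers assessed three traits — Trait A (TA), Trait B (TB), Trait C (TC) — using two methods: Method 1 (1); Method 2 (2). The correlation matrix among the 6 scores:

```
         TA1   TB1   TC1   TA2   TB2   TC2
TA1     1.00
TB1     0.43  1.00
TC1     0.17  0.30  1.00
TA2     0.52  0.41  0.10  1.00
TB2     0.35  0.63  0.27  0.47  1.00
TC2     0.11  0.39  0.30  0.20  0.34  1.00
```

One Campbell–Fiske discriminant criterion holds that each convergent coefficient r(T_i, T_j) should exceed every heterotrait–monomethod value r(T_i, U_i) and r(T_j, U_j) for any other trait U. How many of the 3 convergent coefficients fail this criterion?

Convergent coefficients and their comparison sets:
TA (methods 1·2): 0.52 vs {0.43, 0.47, 0.17, 0.20} → pass.
TB (methods 1·2): 0.63 vs {0.43, 0.47, 0.30, 0.34} → pass.
TC (methods 1·2): 0.30 vs {0.17, 0.20, 0.30, 0.34} → fail.
1 of 3 fail.

1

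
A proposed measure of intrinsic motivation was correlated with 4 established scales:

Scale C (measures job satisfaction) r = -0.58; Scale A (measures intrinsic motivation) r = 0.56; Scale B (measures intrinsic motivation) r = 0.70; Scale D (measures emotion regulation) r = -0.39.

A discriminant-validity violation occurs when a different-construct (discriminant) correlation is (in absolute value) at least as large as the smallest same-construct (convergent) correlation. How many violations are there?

1

Convergent (same construct = intrinsic motivation): Scale A, Scale B.
Smallest convergent = 0.56. Discriminant |r|: 0.58, 0.39; count ≥ 0.56 → 1.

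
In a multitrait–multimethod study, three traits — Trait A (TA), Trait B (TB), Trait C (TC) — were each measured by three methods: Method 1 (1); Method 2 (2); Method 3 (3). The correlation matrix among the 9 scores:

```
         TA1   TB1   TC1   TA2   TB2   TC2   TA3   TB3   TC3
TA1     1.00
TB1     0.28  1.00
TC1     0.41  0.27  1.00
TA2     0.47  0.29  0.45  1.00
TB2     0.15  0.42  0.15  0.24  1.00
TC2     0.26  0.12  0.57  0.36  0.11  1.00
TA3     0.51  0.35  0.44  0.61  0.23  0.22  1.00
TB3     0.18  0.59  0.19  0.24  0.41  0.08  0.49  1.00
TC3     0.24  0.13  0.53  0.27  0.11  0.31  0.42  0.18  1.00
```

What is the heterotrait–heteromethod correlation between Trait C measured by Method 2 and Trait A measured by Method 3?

Different traits and methods: r(TC2, TA3) = 0.22.

0.22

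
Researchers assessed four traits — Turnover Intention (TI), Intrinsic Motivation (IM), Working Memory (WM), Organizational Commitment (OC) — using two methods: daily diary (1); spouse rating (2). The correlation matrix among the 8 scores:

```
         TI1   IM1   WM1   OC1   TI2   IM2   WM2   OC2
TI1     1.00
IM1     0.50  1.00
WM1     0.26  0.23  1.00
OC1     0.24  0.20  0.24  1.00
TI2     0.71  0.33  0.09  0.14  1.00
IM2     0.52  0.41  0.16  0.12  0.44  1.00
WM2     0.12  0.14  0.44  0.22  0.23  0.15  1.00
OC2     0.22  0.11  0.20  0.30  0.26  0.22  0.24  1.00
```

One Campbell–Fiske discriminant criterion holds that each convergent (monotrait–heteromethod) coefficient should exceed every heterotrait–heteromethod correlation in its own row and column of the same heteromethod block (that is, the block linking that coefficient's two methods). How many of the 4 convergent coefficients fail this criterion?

Each convergent coefficient versus the relevant comparison correlations:
TI (methods 1·2): 0.71 vs {0.52, 0.33, 0.12, 0.09, 0.22, 0.14} → pass.
IM (methods 1·2): 0.41 vs {0.33, 0.52, 0.14, 0.16, 0.11, 0.12} → fail.
WM (methods 1·2): 0.44 vs {0.09, 0.12, 0.16, 0.14, 0.20, 0.22} → pass.
OC (methods 1·2): 0.30 vs {0.14, 0.22, 0.12, 0.11, 0.22, 0.20} → pass.
1 of 4 fail.

1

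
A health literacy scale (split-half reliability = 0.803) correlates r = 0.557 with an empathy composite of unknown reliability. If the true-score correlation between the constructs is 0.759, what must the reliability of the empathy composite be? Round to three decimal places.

r_true = r_obs / √(r_xx · r_yy) ⇒ 0.759 = 0.557 / √(0.803 · r_yy).
√(0.803 · r_yy) = 0.557 / 0.759 = 0.7339; 0.803 · r_yy = 0.5386; r_yy = 0.5386 / 0.803 ≈ 0.671.

0.671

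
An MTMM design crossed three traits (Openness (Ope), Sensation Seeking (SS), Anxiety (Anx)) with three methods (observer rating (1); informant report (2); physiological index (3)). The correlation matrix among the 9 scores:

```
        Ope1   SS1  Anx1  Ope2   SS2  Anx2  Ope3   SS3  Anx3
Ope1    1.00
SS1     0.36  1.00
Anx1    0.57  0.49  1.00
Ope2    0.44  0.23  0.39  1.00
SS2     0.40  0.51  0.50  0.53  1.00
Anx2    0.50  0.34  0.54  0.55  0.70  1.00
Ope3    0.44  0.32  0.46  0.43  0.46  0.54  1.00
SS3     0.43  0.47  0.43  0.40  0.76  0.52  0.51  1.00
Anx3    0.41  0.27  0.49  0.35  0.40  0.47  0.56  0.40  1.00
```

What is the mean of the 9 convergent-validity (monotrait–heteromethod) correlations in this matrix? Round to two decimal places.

0.51

Convergent values: 0.44, 0.44, 0.43, 0.51, 0.47, 0.76, 0.54, 0.49, 0.47; mean = 4.55/9 = 0.51.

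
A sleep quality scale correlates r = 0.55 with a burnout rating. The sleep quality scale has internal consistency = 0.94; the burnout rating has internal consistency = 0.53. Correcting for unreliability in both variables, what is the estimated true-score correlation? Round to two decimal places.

r_true = r_obs / √(r_xx · r_yy) = 0.55 / √(0.94 × 0.53) = 0.55 / √0.4982 = 0.55 / 0.7058 ≈ 0.78.

0.78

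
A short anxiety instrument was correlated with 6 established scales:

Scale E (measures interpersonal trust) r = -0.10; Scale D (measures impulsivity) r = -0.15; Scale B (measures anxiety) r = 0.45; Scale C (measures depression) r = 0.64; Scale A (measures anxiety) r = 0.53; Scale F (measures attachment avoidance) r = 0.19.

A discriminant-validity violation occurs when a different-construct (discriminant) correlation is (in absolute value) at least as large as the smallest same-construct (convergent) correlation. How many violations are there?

Convergent (same construct = anxiety): Scale B, Scale A.
Smallest convergent = 0.45. Discriminant |r|: 0.10, 0.15, 0.64, 0.19; count ≥ 0.45 → 1.

1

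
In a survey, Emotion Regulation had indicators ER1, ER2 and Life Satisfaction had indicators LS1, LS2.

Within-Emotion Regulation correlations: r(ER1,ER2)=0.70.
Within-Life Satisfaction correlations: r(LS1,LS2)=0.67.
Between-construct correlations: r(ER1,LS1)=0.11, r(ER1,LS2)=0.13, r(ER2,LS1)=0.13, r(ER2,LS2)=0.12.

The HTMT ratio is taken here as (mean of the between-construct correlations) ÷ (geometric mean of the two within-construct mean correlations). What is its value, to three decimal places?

0.179

Mean heterotrait r = 0.49/4 = 0.1225.
Mean within-ER = 0.70/1 = 0.7000; mean within-LS = 0.67/1 = 0.6700.
Geometric mean = √(0.7000 × 0.6700) = 0.6848.
HTMT = 0.1225 / 0.6848 = 0.179.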